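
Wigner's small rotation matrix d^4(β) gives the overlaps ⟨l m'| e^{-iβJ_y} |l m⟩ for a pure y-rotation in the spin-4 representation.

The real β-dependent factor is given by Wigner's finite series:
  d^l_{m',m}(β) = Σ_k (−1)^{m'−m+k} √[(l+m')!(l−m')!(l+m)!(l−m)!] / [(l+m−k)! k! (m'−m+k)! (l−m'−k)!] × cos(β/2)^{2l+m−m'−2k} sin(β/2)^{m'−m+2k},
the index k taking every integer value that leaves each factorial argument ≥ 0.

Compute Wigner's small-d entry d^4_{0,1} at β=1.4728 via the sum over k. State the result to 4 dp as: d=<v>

d^4_{0,1}(β=1.4728) via Wigner's sum:
c=cos(1.4728/2)=0.740891, s=sin(1.4728/2)=0.671625; N=√[24·24·120·6]=643.987578
Admissible k: 1..4 (factorial args all ≥0)
  k=1: (−1)^0·643.9876/(144)·0.7409^7·0.6716^1 = +0.368064
  k=2: (−1)^1·643.9876/(24)·0.7409^5·0.6716^3 = -1.814760
  k=3: (−1)^2·643.9876/(24)·0.7409^3·0.6716^5 = +1.491297
  k=4: (−1)^3·643.9876/(144)·0.7409^1·0.6716^7 = -0.204248
d^4_{0,1}(1.4728) = +0.368064 -1.814760 +1.491297 -0.204248 = -0.159647

d=-0.1596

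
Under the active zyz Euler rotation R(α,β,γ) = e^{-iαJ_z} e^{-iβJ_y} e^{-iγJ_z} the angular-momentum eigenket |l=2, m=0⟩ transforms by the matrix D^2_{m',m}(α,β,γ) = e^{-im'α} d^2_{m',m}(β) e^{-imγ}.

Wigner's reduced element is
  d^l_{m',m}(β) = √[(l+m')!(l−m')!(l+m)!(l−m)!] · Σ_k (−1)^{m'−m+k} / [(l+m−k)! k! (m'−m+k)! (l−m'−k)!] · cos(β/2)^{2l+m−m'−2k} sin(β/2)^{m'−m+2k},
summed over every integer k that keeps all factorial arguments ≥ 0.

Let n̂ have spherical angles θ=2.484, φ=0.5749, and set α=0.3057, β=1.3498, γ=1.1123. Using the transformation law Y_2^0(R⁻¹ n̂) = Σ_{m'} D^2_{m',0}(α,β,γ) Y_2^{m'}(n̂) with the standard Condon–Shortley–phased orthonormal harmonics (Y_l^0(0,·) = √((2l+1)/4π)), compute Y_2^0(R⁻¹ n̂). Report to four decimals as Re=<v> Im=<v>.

Need the full column D^2_{m',0} for m'=−2..2 at α=0.3057, β=1.3498, γ=1.1123.
cos(β/2)=0.780769, sin(β/2)=0.624819
d^2_{-2,0}: single k=2 term ⇒ +0.582948;  D = +0.477344+0.334621i
d^2_{-1,0}: k∈[1..2] ⇒ +0.728448 -0.466511 = +0.261937;  D = +0.249793+0.078833i
d^2_{0,0}: k∈[0..2] ⇒ +0.371613 -0.951951 +0.152411 = -0.427926;  D = -0.427926+0.000000i
d^2_{1,0}: k∈[0..1] ⇒ -0.728448 +0.466511 = -0.261937;  D = -0.249793+0.078833i
d^2_{2,0}: single k=0 term ⇒ +0.582948;  D = +0.477344-0.334621i
Y_2^{m'}(θ=2.484,φ=0.5749) and Σ D·Y over m':
  (+0.4773+0.3346i)·(+0.0590-0.1317i)  (+0.2498+0.0788i)·(-0.3136+0.2032i)  (-0.4279+0.0000i)·(+0.2773+0.0000i)  (-0.2498+0.0788i)·(+0.3136+0.2032i)  (+0.4773-0.3346i)·(+0.0590+0.1317i)
Y_2^0(R⁻¹ n̂) = -0.162958+0.000000i

Re=-0.1630 Im=0.0000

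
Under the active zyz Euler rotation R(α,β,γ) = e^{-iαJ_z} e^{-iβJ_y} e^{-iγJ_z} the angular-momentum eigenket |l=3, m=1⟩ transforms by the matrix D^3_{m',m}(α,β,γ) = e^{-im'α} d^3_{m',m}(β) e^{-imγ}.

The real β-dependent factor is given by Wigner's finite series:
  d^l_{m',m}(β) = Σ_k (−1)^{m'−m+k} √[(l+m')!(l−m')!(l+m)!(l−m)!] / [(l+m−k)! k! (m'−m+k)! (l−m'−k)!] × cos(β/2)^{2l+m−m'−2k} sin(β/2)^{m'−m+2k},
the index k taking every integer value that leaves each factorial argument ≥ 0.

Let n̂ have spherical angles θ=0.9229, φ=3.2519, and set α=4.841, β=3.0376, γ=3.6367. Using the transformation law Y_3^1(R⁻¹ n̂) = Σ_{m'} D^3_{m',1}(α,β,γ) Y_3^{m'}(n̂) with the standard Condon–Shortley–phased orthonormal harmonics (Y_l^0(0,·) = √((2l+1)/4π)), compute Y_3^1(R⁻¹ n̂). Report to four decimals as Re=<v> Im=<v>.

Re=-0.1103 Im=-0.1778

Need the full column D^3_{m',1} for m'=−3..3 at α=4.841, β=3.0376, γ=3.6367.
cos(β/2)=0.051973, sin(β/2)=0.998648
d^3_{-3,1}: single k=4 term ⇒ +0.010405;  D = -0.001135-0.010343i
d^3_{-2,1}: k∈[3..4] ⇒ +0.000884 -0.163245 = -0.162361;  D = -0.157788+0.038260i
d^3_{-1,1}: k∈[2..4] ⇒ +0.000044 -0.021493 +0.991918 = +0.970469;  D = +0.347764+0.906019i
d^3_{0,1}: k∈[1..3] ⇒ +0.000001 -0.001453 +0.178826 = +0.177374;  D = -0.156075+0.084275i
d^3_{1,1}: k∈[0..2] ⇒ +0.000000 -0.000058 +0.016120 = +0.016061;  D = -0.009381-0.013037i
d^3_{2,1}: k∈[0..1] ⇒ -0.000001 +0.000884 = +0.000883;  D = +0.000645-0.000603i
d^3_{3,1}: single k=0 term ⇒ +0.000028;  D = +0.000022+0.000018i
Y_3^{m'}(θ=0.9229,φ=3.2519) and Σ D·Y over m':
  (-0.0011-0.0103i)·(-0.2000+0.0687i)  (-0.1578+0.0383i)·(+0.3826-0.0858i)  (+0.3478+0.9060i)·(-0.2103+0.0233i)  (-0.1561+0.0843i)·(-0.2655+0.0000i)  (-0.0094-0.0130i)·(+0.2103+0.0233i)  (+0.0006-0.0006i)·(+0.3826+0.0858i)  (+0.0000+0.0000i)·(+0.2000+0.0687i)
Y_3^1(R⁻¹ n̂) = -0.110325-0.177779i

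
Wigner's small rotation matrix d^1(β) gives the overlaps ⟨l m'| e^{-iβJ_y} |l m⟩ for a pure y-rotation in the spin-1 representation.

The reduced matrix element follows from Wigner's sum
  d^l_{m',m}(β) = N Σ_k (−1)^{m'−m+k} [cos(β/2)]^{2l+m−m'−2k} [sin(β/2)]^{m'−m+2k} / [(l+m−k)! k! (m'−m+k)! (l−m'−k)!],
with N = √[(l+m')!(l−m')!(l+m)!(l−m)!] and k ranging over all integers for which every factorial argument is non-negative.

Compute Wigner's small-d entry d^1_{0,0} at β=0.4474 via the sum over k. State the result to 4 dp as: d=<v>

d^1_{0,0}(β=0.4474) via Wigner's sum:
Half-angle: c=0.975083, s=0.221839. N=√(1·1·1·1)=1.000000
The bounds max(0,m−m')=0 and min(l+m,l−m')=1 give 2 terms
  k=0: (−1)^0·1.0000/(1)·0.9751^2·0.2218^0 = +0.950787
  k=1: (−1)^1·1.0000/(1)·0.9751^0·0.2218^2 = -0.049213
d^1_{0,0}(0.4474) = +0.950787 -0.049213 = +0.901575

d=0.9016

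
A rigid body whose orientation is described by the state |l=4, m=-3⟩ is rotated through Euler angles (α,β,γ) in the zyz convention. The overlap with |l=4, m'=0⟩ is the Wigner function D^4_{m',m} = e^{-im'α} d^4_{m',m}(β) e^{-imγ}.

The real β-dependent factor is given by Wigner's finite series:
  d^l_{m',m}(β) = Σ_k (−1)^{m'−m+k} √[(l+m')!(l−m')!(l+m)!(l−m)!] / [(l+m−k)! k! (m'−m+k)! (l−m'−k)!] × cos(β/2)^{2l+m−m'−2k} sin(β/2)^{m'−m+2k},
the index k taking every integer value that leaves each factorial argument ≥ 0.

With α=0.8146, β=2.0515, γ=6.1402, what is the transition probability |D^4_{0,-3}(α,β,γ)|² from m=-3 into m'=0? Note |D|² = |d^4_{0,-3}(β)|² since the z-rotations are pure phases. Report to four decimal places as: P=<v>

P=0.2273

Split into d^4_{0,-3}(β=2.0515) × two z-phases.
With c≡cos(β/2)=0.518458 and s≡sin(β/2)=0.855103, N=[24·24·1·5040]^{1/2}=1703.830978
The bounds max(0,m−m')=0 and min(l+m,l−m')=1 give 2 terms
  k=0: (−1)^3·1703.8310/(144)·0.5185^5·0.8551^3 = -0.277132
  k=1: (−1)^4·1703.8310/(144)·0.5185^3·0.8551^5 = +0.753871
d^4_{0,-3}(2.0515) = -0.277132 +0.753871 = +0.476739
|D^4_{0,-3}|² = |d^4_{0,-3}(β)|² = (+0.476739)² = 0.227280 (the z-rotation phases have unit modulus)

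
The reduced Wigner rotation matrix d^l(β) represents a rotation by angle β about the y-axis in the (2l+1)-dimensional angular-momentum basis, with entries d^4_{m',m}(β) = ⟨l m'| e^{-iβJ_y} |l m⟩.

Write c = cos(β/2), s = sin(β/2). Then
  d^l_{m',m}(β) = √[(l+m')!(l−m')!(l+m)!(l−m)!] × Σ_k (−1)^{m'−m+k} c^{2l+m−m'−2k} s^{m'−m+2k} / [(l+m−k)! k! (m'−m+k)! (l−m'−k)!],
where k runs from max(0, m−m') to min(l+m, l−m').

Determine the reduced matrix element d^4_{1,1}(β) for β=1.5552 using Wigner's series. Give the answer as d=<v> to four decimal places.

d^4_{1,1}(β=1.5552) via Wigner's sum:
With c≡cos(β/2)=0.712599 and s≡sin(β/2)=0.701571, N=[120·6·120·6]^{1/2}=720.000000
The bounds max(0,m−m')=0 and min(l+m,l−m')=3 give 4 terms
  k=0: (−1)^0·720.0000/(720)·0.7126^8·0.7016^0 = +0.066491
  k=1: (−1)^1·720.0000/(48)·0.7126^6·0.7016^2 = -0.966735
  k=2: (−1)^2·720.0000/(24)·0.7126^4·0.7016^4 = +1.874088
  k=3: (−1)^3·720.0000/(72)·0.7126^2·0.7016^6 = -0.605510
d^4_{1,1}(1.5552) = +0.066491 -0.966735 +1.874088 -0.605510 = +0.368334

d=0.3683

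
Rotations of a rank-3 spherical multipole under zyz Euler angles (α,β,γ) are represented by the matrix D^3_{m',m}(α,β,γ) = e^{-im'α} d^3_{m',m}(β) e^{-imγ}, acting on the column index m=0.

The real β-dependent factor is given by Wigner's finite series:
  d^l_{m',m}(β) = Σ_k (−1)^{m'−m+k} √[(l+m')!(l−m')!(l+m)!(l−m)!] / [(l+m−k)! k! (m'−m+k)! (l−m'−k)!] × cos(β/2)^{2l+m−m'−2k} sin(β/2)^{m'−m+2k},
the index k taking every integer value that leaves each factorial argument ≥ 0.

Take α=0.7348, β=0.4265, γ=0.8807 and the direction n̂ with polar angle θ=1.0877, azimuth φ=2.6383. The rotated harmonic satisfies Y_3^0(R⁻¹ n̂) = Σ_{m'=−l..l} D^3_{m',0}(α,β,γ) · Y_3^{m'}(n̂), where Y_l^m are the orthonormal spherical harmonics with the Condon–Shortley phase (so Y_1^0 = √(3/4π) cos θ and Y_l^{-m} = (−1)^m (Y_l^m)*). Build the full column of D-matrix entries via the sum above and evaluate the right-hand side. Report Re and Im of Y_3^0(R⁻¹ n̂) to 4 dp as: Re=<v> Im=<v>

Re=-0.2875 Im=0.0000

Need the full column D^3_{m',0} for m'=−3..3 at α=0.7348, β=0.4265, γ=0.8807.
cos(β/2)=0.977348, sin(β/2)=0.211637
d^3_{-3,0}: single k=3 term ⇒ +0.039577;  D = -0.023432+0.031895i
d^3_{-2,0}: k∈[2..3] ⇒ +0.223843 -0.010496 = +0.213347;  D = +0.021553+0.212255i
d^3_{-1,0}: k∈[1..3] ⇒ +0.653777 -0.091968 +0.001437 = +0.563247;  D = +0.417909+0.377622i
d^3_{0,0}: k∈[0..3] ⇒ +0.871558 -0.367811 +0.017247 -0.000090 = +0.520904;  D = +0.520904+0.000000i
d^3_{1,0}: k∈[0..2] ⇒ -0.653777 +0.091968 -0.001437 = -0.563247;  D = -0.417909+0.377622i
d^3_{2,0}: k∈[0..1] ⇒ +0.223843 -0.010496 = +0.213347;  D = +0.021553-0.212255i
d^3_{3,0}: single k=0 term ⇒ -0.039577;  D = +0.023432+0.031895i
Y_3^{m'}(θ=1.0877,φ=2.6383) and Σ D·Y over m':
  (-0.0234+0.0319i)·(-0.0176-0.2892i)  (+0.0216+0.2123i)·(+0.1991+0.3146i)  (+0.4179+0.3776i)·(-0.0198-0.0109i)  (+0.5209+0.0000i)·(-0.3330+0.0000i)  (-0.4179+0.3776i)·(+0.0198-0.0109i)  (+0.0216-0.2123i)·(+0.1991-0.3146i)  (+0.0234+0.0319i)·(+0.0176-0.2892i)
Y_3^0(R⁻¹ n̂) = -0.287471+0.000000i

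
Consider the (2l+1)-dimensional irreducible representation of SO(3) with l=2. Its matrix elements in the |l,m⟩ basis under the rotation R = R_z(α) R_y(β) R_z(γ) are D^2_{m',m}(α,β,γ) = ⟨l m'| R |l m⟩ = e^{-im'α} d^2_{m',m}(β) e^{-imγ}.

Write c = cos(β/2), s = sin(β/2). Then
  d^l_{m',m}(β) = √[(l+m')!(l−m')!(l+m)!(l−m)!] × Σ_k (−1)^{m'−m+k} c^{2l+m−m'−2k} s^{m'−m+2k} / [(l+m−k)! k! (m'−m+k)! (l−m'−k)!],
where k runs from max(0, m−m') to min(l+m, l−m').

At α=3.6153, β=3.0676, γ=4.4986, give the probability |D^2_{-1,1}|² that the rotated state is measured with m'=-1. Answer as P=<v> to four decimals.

P=0.9864

Split into d^2_{-1,1}(β=3.0676) × two z-phases.
c=cos(3.0676/2)=0.036988, s=sin(3.0676/2)=0.999316; N=√[1·6·6·1]=6.000000
Admissible k: 2..3 (factorial args all ≥0)
  k=2: (−1)^0·6.0000/(2)·0.0370^2·0.9993^2 = +0.004099
  k=3: (−1)^1·6.0000/(6)·0.0370^0·0.9993^4 = -0.997266
d^2_{-1,1}(3.0676) = +0.004099 -0.997266 = -0.993167
|D^2_{-1,1}|² = |d^2_{-1,1}(β)|² = (-0.993167)² = 0.986381 (the z-rotation phases have unit modulus)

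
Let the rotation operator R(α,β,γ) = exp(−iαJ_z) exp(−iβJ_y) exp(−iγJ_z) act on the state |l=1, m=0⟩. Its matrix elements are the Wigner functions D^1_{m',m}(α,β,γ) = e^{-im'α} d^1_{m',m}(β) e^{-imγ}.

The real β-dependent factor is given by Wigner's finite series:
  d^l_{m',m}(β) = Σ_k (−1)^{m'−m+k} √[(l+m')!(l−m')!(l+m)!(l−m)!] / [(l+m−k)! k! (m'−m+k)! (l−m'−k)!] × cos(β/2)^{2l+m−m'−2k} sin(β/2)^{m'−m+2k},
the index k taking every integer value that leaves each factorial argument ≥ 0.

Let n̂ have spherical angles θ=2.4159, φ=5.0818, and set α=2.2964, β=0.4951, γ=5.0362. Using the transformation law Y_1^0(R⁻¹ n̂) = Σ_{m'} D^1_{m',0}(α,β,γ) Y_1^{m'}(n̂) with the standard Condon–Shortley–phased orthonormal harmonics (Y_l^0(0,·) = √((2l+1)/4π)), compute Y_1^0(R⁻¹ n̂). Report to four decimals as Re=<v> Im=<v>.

Re=-0.4660 Im=0.0000

Need the full column D^1_{m',0} for m'=−1..1 at α=2.2964, β=0.4951, γ=5.0362.
cos(β/2)=0.969516, sin(β/2)=0.245029
d^1_{-1,0}: single k=1 term ⇒ +0.335960;  D = -0.222939+0.251332i
d^1_{0,0}: k∈[0..1] ⇒ +0.939961 -0.060039 = +0.879921;  D = +0.879921+0.000000i
d^1_{1,0}: single k=0 term ⇒ -0.335960;  D = +0.222939+0.251332i
Y_1^{m'}(θ=2.4159,φ=5.0818) and Σ D·Y over m':
  (-0.2229+0.2513i)·(+0.0828+0.2138i)  (+0.8799+0.0000i)·(-0.3655+0.0000i)  (+0.2229+0.2513i)·(-0.0828+0.2138i)
Y_1^0(R⁻¹ n̂) = -0.465999+0.000000i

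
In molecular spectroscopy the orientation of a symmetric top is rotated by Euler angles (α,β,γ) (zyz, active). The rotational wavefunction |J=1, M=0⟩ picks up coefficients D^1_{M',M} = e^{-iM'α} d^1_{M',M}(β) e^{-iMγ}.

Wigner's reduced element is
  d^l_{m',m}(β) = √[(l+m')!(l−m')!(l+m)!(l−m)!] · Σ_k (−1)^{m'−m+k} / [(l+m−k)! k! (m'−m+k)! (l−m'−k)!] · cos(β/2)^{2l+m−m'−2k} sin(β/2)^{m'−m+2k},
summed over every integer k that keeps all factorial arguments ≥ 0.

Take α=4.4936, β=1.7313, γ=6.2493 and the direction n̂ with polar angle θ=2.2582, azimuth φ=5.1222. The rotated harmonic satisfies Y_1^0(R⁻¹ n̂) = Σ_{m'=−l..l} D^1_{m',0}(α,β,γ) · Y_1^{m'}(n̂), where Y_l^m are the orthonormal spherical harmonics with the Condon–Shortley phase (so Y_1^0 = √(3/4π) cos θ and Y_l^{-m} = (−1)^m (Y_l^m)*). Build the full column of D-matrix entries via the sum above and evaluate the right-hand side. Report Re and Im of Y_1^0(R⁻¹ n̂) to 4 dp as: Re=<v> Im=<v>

Need the full column D^1_{m',0} for m'=−1..1 at α=4.4936, β=1.7313, γ=6.2493.
cos(β/2)=0.648145, sin(β/2)=0.761517
d^1_{-1,0}: single k=1 term ⇒ +0.698018;  D = -0.151503-0.681378i
d^1_{0,0}: k∈[0..1] ⇒ +0.420092 -0.579908 = -0.159815;  D = -0.159815+0.000000i
d^1_{1,0}: single k=0 term ⇒ -0.698018;  D = +0.151503-0.681378i
Y_1^{m'}(θ=2.2582,φ=5.1222) and Σ D·Y over m':
  (-0.1515-0.6814i)·(+0.1064+0.2449i)  (-0.1598+0.0000i)·(-0.3100+0.0000i)  (+0.1515-0.6814i)·(-0.1064+0.2449i)
Y_1^0(R⁻¹ n̂) = +0.351076+0.000000i

Re=0.3511 Im=0.0000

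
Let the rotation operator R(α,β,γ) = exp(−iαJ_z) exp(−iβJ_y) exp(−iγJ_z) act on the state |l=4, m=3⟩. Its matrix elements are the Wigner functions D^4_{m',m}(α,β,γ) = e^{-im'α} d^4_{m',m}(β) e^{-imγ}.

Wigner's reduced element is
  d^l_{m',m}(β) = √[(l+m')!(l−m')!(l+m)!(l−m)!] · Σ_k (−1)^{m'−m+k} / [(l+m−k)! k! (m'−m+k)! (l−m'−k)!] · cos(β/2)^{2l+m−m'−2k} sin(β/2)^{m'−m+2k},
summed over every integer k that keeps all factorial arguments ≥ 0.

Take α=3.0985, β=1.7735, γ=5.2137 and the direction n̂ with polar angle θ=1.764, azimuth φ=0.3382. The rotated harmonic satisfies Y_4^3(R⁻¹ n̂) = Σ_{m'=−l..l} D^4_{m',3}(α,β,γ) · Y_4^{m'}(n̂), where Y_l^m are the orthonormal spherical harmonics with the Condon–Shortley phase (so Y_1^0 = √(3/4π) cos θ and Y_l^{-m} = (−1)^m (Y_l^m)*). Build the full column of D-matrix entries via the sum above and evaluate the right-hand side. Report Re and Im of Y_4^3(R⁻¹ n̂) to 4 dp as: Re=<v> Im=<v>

Re=0.0965 Im=0.1162

Need the full column D^4_{m',3} for m'=−4..4 at α=3.0985, β=1.7735, γ=5.2137.
cos(β/2)=0.631934, sin(β/2)=0.775022
d^4_{-4,3}: single k=7 term ⇒ +0.300203;  D = -0.298534+0.031615i
d^4_{-3,3}: k∈[6..7] ⇒ +0.605796 -0.130170 = +0.475625;  D = +0.474699-0.029667i
d^4_{-2,3}: k∈[5..6] ⇒ +0.792084 -0.397131 = +0.394952;  D = -0.394879+0.007631i
d^4_{-1,3}: k∈[4..5] ⇒ +0.761137 -0.686908 = +0.074229;  D = +0.074208+0.001764i
d^4_{0,3}: k∈[3..4] ⇒ +0.555093 -0.834930 = -0.279837;  D = +0.279212+0.018697i
d^4_{1,3}: k∈[2..3] ⇒ +0.303619 -0.761137 = -0.457517;  D = -0.454754-0.050205i
d^4_{2,3}: k∈[1..2] ⇒ +0.116703 -0.526607 = -0.409904;  D = +0.405113+0.062491i
d^4_{3,3}: k∈[0..1] ⇒ +0.025432 -0.267767 = -0.242335;  D = -0.237689-0.047228i
d^4_{4,3}: single k=0 term ⇒ -0.088219;  D = +0.085706+0.020904i
Y_4^{m'}(θ=1.764,φ=0.3382) and Σ D·Y over m':
  (-0.2985+0.0316i)·(+0.0888-0.4008i)  (+0.4747-0.0297i)·(-0.1199+0.1929i)  (-0.3949+0.0076i)·(-0.1864+0.1496i)  (+0.0742+0.0018i)·(+0.2306-0.0811i)  (+0.2792+0.0187i)·(+0.2054+0.0000i)  (-0.4548-0.0502i)·(-0.2306-0.0811i)  (+0.4051+0.0625i)·(-0.1864-0.1496i)  (-0.2377-0.0472i)·(+0.1199+0.1929i)  (+0.0857+0.0209i)·(+0.0888+0.4008i)
Y_4^3(R⁻¹ n̂) = +0.096486+0.116183i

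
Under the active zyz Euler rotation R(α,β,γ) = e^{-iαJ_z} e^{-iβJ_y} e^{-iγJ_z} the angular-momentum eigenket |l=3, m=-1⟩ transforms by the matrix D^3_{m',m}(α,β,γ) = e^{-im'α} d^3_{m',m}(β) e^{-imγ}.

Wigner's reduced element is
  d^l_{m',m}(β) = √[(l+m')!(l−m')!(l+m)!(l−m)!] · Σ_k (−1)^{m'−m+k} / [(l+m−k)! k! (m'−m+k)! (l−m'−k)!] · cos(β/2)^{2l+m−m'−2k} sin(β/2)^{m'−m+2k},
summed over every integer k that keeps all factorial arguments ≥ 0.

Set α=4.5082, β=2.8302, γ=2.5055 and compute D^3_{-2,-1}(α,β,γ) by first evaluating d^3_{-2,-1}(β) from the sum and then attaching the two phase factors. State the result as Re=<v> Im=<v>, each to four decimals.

Re=-0.0113 Im=0.0194

First d^3_{-2,-1}(β=2.8302), then the phase factors e^{-i(-2)α} and e^{-i(-1)γ}:
Half-angle: c=0.155068, s=0.987904. N=√(1·120·2·24)=75.894664
The bounds max(0,m−m')=1 and min(l+m,l−m')=2 give 2 terms
  k=1: (−1)^0·75.8947/(24)·0.1551^5·0.9879^1 = +0.000280
  k=2: (−1)^1·75.8947/(12)·0.1551^3·0.9879^3 = -0.022737
d^3_{-2,-1}(2.8302) = +0.000280 -0.022737 = -0.022457
Attach z-rotation phases: D = e^{-i(-2)(4.5082)}·(-0.022457)·e^{-i(-1)(2.5055)} = -0.011282+0.019418i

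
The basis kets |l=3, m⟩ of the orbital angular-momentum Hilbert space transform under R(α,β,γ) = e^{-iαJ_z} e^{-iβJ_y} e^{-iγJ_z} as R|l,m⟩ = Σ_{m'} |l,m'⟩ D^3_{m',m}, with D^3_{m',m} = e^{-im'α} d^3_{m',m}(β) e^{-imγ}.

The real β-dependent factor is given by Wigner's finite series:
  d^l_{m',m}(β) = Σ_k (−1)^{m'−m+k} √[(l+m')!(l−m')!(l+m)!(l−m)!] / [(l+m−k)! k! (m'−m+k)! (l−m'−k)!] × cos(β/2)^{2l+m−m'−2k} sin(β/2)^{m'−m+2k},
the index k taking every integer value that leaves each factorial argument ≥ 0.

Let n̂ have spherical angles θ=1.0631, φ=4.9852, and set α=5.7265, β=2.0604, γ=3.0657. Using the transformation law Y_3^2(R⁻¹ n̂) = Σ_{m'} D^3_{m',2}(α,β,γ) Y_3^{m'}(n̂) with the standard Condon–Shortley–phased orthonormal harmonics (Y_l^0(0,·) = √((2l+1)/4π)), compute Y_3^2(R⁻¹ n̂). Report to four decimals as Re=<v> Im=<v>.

Need the full column D^3_{m',2} for m'=−3..3 at α=5.7265, β=2.0604, γ=3.0657.
cos(β/2)=0.514647, sin(β/2)=0.857402
d^3_{-3,2}: single k=5 term ⇒ +0.584128;  D = +0.030668-0.583322i
d^3_{-2,2}: k∈[4..5] ⇒ +0.715694 -0.397289 = +0.318405;  D = +0.182198-0.261124i
d^3_{-1,2}: k∈[3..4] ⇒ +0.543391 -0.754105 = -0.210714;  D = -0.193676+0.083006i
d^3_{0,2}: k∈[2..3] ⇒ +0.282468 -0.784003 = -0.501536;  D = -0.495770-0.075834i
d^3_{1,2}: k∈[1..2] ⇒ +0.097889 -0.543391 = -0.445502;  D = -0.338296-0.289876i
d^3_{2,2}: k∈[0..1] ⇒ +0.018581 -0.257856 = -0.239276;  D = -0.071999-0.228187i
d^3_{3,2}: single k=0 term ⇒ -0.075824;  D = +0.018836-0.073448i
Y_3^{m'}(θ=1.0631,φ=4.9852) and Σ D·Y over m':
  (+0.0307-0.5833i)·(-0.2033-0.1903i)  (+0.1822-0.2611i)·(-0.3243+0.1969i)  (-0.1937+0.0830i)·(+0.0138+0.0494i)  (-0.4958-0.0758i)·(-0.3299+0.0000i)  (-0.3383-0.2899i)·(-0.0138+0.0494i)  (-0.0720-0.2282i)·(-0.3243-0.1969i)  (+0.0188-0.0734i)·(+0.2033-0.1903i)
Y_3^2(R⁻¹ n̂) = +0.019148+0.306845i

Re=0.0191 Im=0.3068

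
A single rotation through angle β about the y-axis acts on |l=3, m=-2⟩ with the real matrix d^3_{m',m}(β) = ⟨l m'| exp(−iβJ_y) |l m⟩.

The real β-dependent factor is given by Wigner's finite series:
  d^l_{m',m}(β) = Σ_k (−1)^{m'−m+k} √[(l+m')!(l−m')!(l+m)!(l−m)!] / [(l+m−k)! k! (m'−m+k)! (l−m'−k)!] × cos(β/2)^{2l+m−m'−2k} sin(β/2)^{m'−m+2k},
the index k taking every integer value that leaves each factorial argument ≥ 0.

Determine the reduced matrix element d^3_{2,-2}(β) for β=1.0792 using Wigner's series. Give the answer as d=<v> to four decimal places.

d^3_{2,-2}(β=1.0792) via Wigner's sum:
With c≡cos(β/2)=0.857914 and s≡sin(β/2)=0.513793, N=[120·1·1·120]^{1/2}=120.000000
Admissible k: 0..1 (factorial args all ≥0)
  k=0: (−1)^4·120.0000/(24)·0.8579^2·0.5138^4 = +0.256454
  k=1: (−1)^5·120.0000/(120)·0.8579^0·0.5138^6 = -0.018396
d^3_{2,-2}(1.0792) = +0.256454 -0.018396 = +0.238058

d=0.2381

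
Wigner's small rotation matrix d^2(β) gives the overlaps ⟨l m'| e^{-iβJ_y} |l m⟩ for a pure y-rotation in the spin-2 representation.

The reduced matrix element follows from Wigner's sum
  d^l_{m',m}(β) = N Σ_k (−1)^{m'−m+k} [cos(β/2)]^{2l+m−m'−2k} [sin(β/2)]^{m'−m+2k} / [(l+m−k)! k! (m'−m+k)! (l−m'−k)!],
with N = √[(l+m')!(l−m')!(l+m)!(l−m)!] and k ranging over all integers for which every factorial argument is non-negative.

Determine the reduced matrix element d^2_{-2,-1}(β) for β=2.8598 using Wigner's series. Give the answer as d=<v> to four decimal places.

d=0.0055

d^2_{-2,-1}(β=2.8598) via Wigner's sum:
With c≡cos(β/2)=0.140431 and s≡sin(β/2)=0.990091, N=[1·24·1·6]^{1/2}=12.000000
The bounds max(0,m−m')=1 and min(l+m,l−m')=1 give 1 term
  k=1: (−1)^0·12.0000/(6)·0.1404^3·0.9901^1 = +0.005484
d^2_{-2,-1}(2.8598) = +0.005484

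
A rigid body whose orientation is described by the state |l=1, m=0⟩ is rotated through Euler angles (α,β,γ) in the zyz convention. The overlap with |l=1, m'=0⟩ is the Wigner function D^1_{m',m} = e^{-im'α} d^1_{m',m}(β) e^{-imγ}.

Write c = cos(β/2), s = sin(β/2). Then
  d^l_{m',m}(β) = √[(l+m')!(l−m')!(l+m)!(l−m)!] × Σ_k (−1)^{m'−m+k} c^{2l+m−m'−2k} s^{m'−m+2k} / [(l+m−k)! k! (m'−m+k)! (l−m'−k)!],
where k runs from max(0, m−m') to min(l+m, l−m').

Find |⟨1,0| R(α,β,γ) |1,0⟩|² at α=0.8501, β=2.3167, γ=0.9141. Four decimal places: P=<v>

P=0.4605

Split into d^1_{0,0}(β=2.3167) × two z-phases.
c=cos(2.3167/2)=0.400852, s=sin(2.3167/2)=0.916143; N=√[1·1·1·1]=1.000000
k∈{0,1} keeps every argument non-negative
  k=0: (−1)^0·1.0000/(1)·0.4009^2·0.9161^0 = +0.160682
  k=1: (−1)^1·1.0000/(1)·0.4009^0·0.9161^2 = -0.839318
d^1_{0,0}(2.3167) = +0.160682 -0.839318 = -0.678636
|D^1_{0,0}|² = |d^1_{0,0}(β)|² = (-0.678636)² = 0.460547 (the z-rotation phases have unit modulus)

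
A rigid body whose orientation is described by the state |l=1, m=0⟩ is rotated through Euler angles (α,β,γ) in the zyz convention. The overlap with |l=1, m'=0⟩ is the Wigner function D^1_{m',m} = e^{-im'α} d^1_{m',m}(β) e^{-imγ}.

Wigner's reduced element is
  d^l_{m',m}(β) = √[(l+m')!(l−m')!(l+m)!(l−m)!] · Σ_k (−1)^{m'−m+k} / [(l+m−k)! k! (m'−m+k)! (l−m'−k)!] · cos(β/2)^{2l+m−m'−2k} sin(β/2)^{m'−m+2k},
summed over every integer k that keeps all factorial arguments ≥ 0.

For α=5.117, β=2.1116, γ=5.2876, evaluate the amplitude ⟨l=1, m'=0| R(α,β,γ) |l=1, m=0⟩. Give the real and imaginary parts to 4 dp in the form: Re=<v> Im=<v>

Split into d^1_{0,0}(β=2.1116) × two z-phases.
c=cos(2.1116/2)=0.492532, s=sin(2.1116/2)=0.870295; N=√[1·1·1·1]=1.000000
k∈{0,1} keeps every argument non-negative
  k=0: (−1)^0·1.0000/(1)·0.4925^2·0.8703^0 = +0.242587
  k=1: (−1)^1·1.0000/(1)·0.4925^0·0.8703^2 = -0.757413
d^1_{0,0}(2.1116) = +0.242587 -0.757413 = -0.514825
D = (+1.000000+0.000000i)·(-0.514825)·(+1.000000+0.000000i) = -0.514825+0.000000i

Re=-0.5148 Im=0.0000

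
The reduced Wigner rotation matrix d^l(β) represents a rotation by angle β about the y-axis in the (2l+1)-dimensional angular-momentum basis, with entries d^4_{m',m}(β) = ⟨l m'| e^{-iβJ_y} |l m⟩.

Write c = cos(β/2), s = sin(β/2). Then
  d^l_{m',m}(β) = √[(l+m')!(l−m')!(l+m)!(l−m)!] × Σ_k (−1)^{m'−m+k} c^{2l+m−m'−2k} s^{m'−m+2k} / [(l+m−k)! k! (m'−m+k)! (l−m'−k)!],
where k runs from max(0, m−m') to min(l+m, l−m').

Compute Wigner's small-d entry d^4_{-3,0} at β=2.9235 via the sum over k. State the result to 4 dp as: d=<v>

d=-0.0146

d^4_{-3,0}(β=2.9235) via Wigner's sum:
With c≡cos(β/2)=0.108830 and s≡sin(β/2)=0.994060, N=[1·5040·24·24]^{1/2}=1703.830978
k∈{3,4} keeps every argument non-negative
  k=3: (−1)^0·1703.8310/(144)·0.1088^5·0.9941^3 = +0.000177
  k=4: (−1)^1·1703.8310/(144)·0.1088^3·0.9941^5 = -0.014804
d^4_{-3,0}(2.9235) = +0.000177 -0.014804 = -0.014627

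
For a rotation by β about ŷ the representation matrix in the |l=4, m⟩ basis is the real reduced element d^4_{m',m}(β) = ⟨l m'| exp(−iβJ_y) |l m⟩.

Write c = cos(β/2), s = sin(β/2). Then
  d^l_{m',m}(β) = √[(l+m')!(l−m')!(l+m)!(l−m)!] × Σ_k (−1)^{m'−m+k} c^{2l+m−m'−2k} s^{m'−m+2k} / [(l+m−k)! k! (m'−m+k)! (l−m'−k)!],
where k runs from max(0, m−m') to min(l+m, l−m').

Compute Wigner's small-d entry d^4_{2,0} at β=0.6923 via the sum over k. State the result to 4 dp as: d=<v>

d^4_{2,0}(β=0.6923) via Wigner's sum:
c=cos(0.6923/2)=0.940686, s=sin(0.6923/2)=0.339279; N=√[720·2·24·24]=910.735966
Admissible k: 0..2 (factorial args all ≥0)
  k=0: (−1)^2·910.7360/(96)·0.9407^6·0.3393^2 = +0.756663
  k=1: (−1)^3·910.7360/(36)·0.9407^4·0.3393^4 = -0.262479
  k=2: (−1)^4·910.7360/(96)·0.9407^2·0.3393^6 = +0.012804
d^4_{2,0}(0.6923) = +0.756663 -0.262479 +0.012804 = +0.506987

d=0.5070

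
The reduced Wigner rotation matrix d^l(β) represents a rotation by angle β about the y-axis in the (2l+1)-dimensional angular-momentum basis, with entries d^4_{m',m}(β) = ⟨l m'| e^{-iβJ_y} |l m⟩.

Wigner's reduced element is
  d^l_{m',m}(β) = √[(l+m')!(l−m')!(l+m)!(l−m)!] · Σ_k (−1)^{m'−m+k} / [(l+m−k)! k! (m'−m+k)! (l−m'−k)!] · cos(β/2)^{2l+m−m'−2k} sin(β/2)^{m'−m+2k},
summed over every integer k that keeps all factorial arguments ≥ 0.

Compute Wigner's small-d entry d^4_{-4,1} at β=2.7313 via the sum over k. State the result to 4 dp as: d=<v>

d=0.0569

d^4_{-4,1}(β=2.7313) via Wigner's sum:
c=cos(2.7313/2)=0.203710, s=sin(2.7313/2)=0.979031; N=√[1·40320·120·6]=5387.986637
k∈{5} keeps every argument non-negative
  k=5: (−1)^0·5387.9866/(720)·0.2037^3·0.9790^5 = +0.056901
d^4_{-4,1}(2.7313) = +0.056901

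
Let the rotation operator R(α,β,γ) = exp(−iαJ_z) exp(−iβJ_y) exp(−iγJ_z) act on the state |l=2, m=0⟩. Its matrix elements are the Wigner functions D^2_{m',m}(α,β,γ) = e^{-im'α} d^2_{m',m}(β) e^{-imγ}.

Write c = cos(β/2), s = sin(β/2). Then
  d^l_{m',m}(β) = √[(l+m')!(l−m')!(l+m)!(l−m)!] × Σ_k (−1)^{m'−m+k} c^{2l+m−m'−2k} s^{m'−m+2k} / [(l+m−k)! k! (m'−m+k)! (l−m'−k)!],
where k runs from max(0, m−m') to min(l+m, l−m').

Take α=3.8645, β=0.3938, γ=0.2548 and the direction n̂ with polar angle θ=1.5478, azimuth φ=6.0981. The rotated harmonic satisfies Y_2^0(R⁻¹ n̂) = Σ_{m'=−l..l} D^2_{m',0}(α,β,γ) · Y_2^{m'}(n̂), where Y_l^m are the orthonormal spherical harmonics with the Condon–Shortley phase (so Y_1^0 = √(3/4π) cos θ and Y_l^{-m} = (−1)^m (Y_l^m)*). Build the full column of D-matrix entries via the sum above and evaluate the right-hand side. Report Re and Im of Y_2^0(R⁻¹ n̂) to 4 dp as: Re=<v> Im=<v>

Re=-0.2717 Im=0.0000

Need the full column D^2_{m',0} for m'=−2..2 at α=3.8645, β=0.3938, γ=0.2548.
cos(β/2)=0.980678, sin(β/2)=0.195630
d^2_{-2,0}: single k=2 term ⇒ +0.090157;  D = +0.011239+0.089454i
d^2_{-1,0}: k∈[1..2] ⇒ +0.451950 -0.017985 = +0.433965;  D = -0.325424-0.287097i
d^2_{0,0}: k∈[0..2] ⇒ +0.924922 -0.147226 +0.001465 = +0.779161;  D = +0.779161+0.000000i
d^2_{1,0}: k∈[0..1] ⇒ -0.451950 +0.017985 = -0.433965;  D = +0.325424-0.287097i
d^2_{2,0}: single k=0 term ⇒ +0.090157;  D = +0.011239-0.089454i
Y_2^{m'}(θ=1.5478,φ=6.0981) and Σ D·Y over m':
  (+0.0112+0.0895i)·(+0.3599+0.1397i)  (-0.3254-0.2871i)·(+0.0175+0.0033i)  (+0.7792+0.0000i)·(-0.3149+0.0000i)  (+0.3254-0.2871i)·(-0.0175+0.0033i)  (+0.0112-0.0895i)·(+0.3599-0.1397i)
Y_2^0(R⁻¹ n̂) = -0.271734+0.000000i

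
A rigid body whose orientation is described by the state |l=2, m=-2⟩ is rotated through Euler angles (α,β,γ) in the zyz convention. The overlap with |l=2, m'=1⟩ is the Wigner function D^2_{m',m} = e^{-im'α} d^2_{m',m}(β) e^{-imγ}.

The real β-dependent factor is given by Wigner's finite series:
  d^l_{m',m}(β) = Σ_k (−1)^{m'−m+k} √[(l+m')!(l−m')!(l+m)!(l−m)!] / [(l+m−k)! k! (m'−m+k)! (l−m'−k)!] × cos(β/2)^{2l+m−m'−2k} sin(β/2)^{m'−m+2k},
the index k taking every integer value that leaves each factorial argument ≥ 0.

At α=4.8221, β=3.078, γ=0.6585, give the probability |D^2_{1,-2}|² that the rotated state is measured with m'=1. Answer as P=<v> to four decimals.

P=0.0040

Split into d^2_{1,-2}(β=3.078) × two z-phases.
With c≡cos(β/2)=0.031791 and s≡sin(β/2)=0.999495, N=[6·1·1·24]^{1/2}=12.000000
Admissible k: 0..0 (factorial args all ≥0)
  k=0: (−1)^3·12.0000/(6)·0.0318^1·0.9995^3 = -0.063486
d^2_{1,-2}(3.078) = -0.063486
|D^2_{1,-2}|² = |d^2_{1,-2}(β)|² = (-0.063486)² = 0.004030 (the z-rotation phases have unit modulus)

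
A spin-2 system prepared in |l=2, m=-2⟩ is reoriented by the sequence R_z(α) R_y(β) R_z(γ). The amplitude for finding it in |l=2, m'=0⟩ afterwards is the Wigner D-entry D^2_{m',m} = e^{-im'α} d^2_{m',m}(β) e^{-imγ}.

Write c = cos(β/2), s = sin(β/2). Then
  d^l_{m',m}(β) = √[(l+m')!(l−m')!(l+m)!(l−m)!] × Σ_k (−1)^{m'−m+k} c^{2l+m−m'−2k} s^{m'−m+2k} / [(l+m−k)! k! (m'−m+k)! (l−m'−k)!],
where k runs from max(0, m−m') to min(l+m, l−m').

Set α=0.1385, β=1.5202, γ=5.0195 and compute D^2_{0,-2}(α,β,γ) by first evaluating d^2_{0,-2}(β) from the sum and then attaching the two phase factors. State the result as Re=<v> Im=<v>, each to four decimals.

Split into d^2_{0,-2}(β=1.5202) × two z-phases.
Half-angle: c=0.724767, s=0.688994. N=√(2·2·1·24)=9.797959
Admissible k: 0..0 (factorial args all ≥0)
  k=0: (−1)^2·9.7980/(4)·0.7248^2·0.6890^2 = +0.610806
d^2_{0,-2}(1.5202) = +0.610806
Phases: e^{-i·(0)·0.1385}=+1.000000+0.000000i, e^{-i·(-2)·5.0195}=-0.817222-0.576323i ⇒ D=-0.499164-0.352022i

Re=-0.4992 Im=-0.3520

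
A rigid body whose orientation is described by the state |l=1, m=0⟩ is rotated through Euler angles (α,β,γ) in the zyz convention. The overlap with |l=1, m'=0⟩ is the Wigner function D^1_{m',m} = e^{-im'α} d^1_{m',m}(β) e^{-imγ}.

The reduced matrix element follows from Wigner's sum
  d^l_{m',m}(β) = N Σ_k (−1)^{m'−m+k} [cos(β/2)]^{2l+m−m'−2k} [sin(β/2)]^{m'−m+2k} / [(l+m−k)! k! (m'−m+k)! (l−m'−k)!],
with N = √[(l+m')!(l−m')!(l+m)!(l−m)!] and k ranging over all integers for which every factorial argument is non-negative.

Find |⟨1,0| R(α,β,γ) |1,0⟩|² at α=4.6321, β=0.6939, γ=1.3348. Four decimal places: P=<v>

P=0.5910

Split into d^1_{0,0}(β=0.6939) × two z-phases.
With c≡cos(β/2)=0.940414 and s≡sin(β/2)=0.340031, N=[1·1·1·1]^{1/2}=1.000000
Admissible k: 0..1 (factorial args all ≥0)
  k=0: (−1)^0·1.0000/(1)·0.9404^2·0.3400^0 = +0.884379
  k=1: (−1)^1·1.0000/(1)·0.9404^0·0.3400^2 = -0.115621
d^1_{0,0}(0.6939) = +0.884379 -0.115621 = +0.768758
|D^1_{0,0}|² = |d^1_{0,0}(β)|² = (+0.768758)² = 0.590988 (the z-rotation phases have unit modulus)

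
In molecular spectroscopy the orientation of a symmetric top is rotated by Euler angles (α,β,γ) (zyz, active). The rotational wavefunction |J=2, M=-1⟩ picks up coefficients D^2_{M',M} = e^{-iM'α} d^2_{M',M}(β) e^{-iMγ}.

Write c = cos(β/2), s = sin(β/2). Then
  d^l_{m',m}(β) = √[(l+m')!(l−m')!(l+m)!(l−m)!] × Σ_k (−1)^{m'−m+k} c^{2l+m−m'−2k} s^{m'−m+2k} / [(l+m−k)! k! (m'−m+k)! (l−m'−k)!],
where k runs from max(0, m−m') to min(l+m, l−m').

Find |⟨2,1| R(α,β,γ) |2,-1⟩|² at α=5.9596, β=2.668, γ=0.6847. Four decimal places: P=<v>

P=0.5431

Split into d^2_{1,-1}(β=2.668) × two z-phases.
With c≡cos(β/2)=0.234590 and s≡sin(β/2)=0.972095, N=[6·1·1·6]^{1/2}=6.000000
k: max(0,(-1)−(1))=0 … min(2+(-1),2−(1))=1
  k=0: (−1)^2·6.0000/(2)·0.2346^2·0.9721^2 = +0.156011
  k=1: (−1)^3·6.0000/(6)·0.2346^0·0.9721^4 = -0.892964
d^2_{1,-1}(2.668) = +0.156011 -0.892964 = -0.736953
|D^2_{1,-1}|² = |d^2_{1,-1}(β)|² = (-0.736953)² = 0.543100 (the z-rotation phases have unit modulus)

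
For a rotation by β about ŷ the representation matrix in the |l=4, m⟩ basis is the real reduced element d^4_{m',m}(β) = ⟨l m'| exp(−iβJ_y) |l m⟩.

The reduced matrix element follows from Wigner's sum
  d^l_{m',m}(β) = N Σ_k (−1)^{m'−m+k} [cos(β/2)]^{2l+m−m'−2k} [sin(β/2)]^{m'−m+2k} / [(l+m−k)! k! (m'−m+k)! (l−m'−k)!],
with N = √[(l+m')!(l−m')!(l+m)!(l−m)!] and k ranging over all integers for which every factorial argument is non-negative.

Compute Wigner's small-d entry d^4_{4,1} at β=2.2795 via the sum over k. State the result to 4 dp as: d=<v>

d=-0.0715

d^4_{4,1}(β=2.2795) via Wigner's sum:
With c≡cos(β/2)=0.417822 and s≡sin(β/2)=0.908529, N=[40320·1·120·6]^{1/2}=5387.986637
The bounds max(0,m−m')=0 and min(l+m,l−m')=0 give 1 term
  k=0: (−1)^3·5387.9866/(720)·0.4178^5·0.9085^3 = -0.071460
d^4_{4,1}(2.2795) = -0.071460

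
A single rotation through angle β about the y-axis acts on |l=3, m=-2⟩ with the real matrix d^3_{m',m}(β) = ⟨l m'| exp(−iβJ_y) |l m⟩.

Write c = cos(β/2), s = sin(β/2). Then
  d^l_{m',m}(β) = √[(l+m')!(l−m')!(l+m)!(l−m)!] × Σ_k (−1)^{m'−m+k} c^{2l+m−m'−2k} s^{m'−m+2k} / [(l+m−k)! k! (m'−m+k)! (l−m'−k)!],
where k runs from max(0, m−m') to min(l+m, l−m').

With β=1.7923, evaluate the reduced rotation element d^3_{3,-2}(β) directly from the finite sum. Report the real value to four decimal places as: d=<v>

d^3_{3,-2}(β=1.7923) via Wigner's sum:
c=cos(1.7923/2)=0.624621, s=sin(1.7923/2)=0.780928; N=√[720·1·1·120]=293.938769
The bounds max(0,m−m')=0 and min(l+m,l−m')=0 give 1 term
  k=0: (−1)^5·293.9388/(120)·0.6246^1·0.7809^5 = -0.444372
d^3_{3,-2}(1.7923) = -0.444372

d=-0.4444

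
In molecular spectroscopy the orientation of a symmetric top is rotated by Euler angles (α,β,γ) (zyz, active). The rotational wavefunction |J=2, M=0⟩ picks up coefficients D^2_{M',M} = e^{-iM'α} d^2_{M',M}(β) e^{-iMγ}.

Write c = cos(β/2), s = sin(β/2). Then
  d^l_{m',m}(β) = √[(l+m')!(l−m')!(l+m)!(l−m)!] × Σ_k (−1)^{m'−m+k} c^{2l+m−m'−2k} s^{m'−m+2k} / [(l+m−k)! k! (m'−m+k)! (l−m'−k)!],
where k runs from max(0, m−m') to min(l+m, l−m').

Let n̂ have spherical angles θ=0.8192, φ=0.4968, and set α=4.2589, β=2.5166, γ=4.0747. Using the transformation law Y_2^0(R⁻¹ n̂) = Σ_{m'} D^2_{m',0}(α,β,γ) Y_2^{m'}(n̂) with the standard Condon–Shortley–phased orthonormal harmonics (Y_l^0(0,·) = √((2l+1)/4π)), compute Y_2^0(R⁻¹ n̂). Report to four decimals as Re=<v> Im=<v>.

Re=0.4536 Im=0.0000

Need the full column D^2_{m',0} for m'=−2..2 at α=4.2589, β=2.5166, γ=4.0747.
cos(β/2)=0.307435, sin(β/2)=0.951569
d^2_{-2,0}: single k=2 term ⇒ +0.209635;  D = -0.129162+0.165118i
d^2_{-1,0}: k∈[1..2] ⇒ +0.067729 -0.648858 = -0.581129;  D = +0.254595+0.522391i
d^2_{0,0}: k∈[0..2] ⇒ +0.008933 -0.342332 +0.819901 = +0.486502;  D = +0.486502+0.000000i
d^2_{1,0}: k∈[0..1] ⇒ -0.067729 +0.648858 = +0.581129;  D = -0.254595+0.522391i
d^2_{2,0}: single k=0 term ⇒ +0.209635;  D = -0.129162-0.165118i
Y_2^{m'}(θ=0.8192,φ=0.4968) and Σ D·Y over m':
  (-0.1292+0.1651i)·(+0.1125-0.1728i)  (+0.2546+0.5224i)·(+0.3388-0.1837i)  (+0.4865+0.0000i)·(+0.1257+0.0000i)  (-0.2546+0.5224i)·(-0.3388-0.1837i)  (-0.1292-0.1651i)·(+0.1125+0.1728i)
Y_2^0(R⁻¹ n̂) = +0.453591+0.000000i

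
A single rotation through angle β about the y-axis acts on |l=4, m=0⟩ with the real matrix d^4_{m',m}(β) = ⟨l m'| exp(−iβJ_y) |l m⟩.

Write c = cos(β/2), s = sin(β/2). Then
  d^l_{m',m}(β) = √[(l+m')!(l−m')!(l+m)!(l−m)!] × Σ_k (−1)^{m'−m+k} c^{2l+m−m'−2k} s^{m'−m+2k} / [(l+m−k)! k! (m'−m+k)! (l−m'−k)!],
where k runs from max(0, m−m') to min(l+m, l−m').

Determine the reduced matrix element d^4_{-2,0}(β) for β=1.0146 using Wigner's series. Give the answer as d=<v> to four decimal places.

d=0.2712

d^4_{-2,0}(β=1.0146) via Wigner's sum:
c=cos(1.0146/2)=0.874059, s=sin(1.0146/2)=0.485819; N=√[2·720·24·24]=910.735966
The bounds max(0,m−m')=2 and min(l+m,l−m')=4 give 3 terms
  k=2: (−1)^0·910.7360/(96)·0.8741^6·0.4858^2 = +0.998426
  k=3: (−1)^1·910.7360/(36)·0.8741^4·0.4858^4 = -0.822530
  k=4: (−1)^2·910.7360/(96)·0.8741^2·0.4858^6 = +0.095291
d^4_{-2,0}(1.0146) = +0.998426 -0.822530 +0.095291 = +0.271187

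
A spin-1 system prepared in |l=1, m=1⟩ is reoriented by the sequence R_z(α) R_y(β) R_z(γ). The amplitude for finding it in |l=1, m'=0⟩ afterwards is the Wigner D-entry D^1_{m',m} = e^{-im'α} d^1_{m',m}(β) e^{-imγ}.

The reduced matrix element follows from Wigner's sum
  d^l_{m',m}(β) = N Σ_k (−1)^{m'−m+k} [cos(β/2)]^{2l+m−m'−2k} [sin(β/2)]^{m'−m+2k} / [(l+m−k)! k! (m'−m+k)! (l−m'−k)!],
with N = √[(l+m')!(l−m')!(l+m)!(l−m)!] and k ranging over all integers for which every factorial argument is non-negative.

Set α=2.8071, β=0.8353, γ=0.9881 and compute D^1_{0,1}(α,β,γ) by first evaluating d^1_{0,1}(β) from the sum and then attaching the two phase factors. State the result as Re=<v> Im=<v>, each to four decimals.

Re=0.2885 Im=-0.4378

D^1_{0,1}(2.8071,0.8353,0.9881) = e^{-i·0·2.8071}·d^1_{0,1}(0.8353)·e^{-i·1·0.9881}. Compute d first:
c=cos(0.8353/2)=0.914045, s=sin(0.8353/2)=0.405614; N=√[1·1·2·1]=1.414214
The bounds max(0,m−m')=1 and min(l+m,l−m')=1 give 1 term
  k=1: (−1)^0·1.4142/(1)·0.9140^1·0.4056^1 = +0.524318
d^1_{0,1}(0.8353) = +0.524318
Phases: e^{-i·(0)·2.8071}=+1.000000+0.000000i, e^{-i·(1)·0.9881}=+0.550277-0.834982i ⇒ D=+0.288520-0.437796i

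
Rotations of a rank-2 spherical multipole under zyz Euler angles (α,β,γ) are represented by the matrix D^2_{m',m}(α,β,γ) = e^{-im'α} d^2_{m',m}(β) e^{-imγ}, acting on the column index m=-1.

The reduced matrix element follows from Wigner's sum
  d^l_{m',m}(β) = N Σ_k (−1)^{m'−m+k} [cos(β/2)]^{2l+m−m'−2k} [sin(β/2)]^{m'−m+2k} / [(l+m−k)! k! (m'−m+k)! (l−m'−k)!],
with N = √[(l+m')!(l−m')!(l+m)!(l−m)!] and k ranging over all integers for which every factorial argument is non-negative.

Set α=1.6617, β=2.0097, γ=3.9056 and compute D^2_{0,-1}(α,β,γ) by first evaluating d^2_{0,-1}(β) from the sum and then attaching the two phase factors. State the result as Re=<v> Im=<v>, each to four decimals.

D^2_{0,-1}(1.6617,2.0097,3.9056) = e^{-i·0·1.6617}·d^2_{0,-1}(2.0097)·e^{-i·-1·3.9056}. Compute d first:
c=cos(2.0097/2)=0.536215, s=sin(2.0097/2)=0.844082; N=√[2·2·1·6]=4.898979
Admissible k: 0..1 (factorial args all ≥0)
  k=0: (−1)^1·4.8990/(2)·0.5362^3·0.8441^1 = -0.318769
  k=1: (−1)^2·4.8990/(2)·0.5362^1·0.8441^3 = +0.789892
d^2_{0,-1}(2.0097) = -0.318769 +0.789892 = +0.471123
Phases: e^{-i·(0)·1.6617}=+1.000000+0.000000i, e^{-i·(-1)·3.9056}=-0.722069-0.691821i ⇒ D=-0.340183-0.325932i

Re=-0.3402 Im=-0.3259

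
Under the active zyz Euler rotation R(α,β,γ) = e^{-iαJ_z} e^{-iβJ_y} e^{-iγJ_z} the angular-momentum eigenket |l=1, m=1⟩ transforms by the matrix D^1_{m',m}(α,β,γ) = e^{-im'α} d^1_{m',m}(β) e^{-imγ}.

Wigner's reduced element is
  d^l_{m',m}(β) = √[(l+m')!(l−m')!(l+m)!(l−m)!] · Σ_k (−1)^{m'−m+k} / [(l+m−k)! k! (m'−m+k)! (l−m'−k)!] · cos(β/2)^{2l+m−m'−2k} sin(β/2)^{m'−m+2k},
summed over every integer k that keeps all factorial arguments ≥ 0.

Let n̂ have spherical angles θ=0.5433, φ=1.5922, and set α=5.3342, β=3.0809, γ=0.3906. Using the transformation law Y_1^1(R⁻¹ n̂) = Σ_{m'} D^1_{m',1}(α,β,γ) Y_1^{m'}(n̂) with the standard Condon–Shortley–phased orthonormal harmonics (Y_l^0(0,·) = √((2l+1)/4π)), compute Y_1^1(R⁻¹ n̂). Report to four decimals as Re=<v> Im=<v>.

Need the full column D^1_{m',1} for m'=−1..1 at α=5.3342, β=3.0809, γ=0.3906.
cos(β/2)=0.030342, sin(β/2)=0.999540
d^1_{-1,1}: single k=2 term ⇒ +0.999079;  D = +0.228946-0.972493i
d^1_{0,1}: single k=1 term ⇒ +0.042890;  D = +0.039659-0.016330i
d^1_{1,1}: single k=0 term ⇒ +0.000921;  D = +0.000781+0.000488i
Y_1^{m'}(θ=0.5433,φ=1.5922) and Σ D·Y over m':
  (+0.2289-0.9725i)·(-0.0038-0.1786i)  (+0.0397-0.0163i)·(+0.4182+0.0000i)  (+0.0008+0.0005i)·(+0.0038-0.1786i)
Y_1^1(R⁻¹ n̂) = -0.157853-0.044132i

Re=-0.1579 Im=-0.0441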